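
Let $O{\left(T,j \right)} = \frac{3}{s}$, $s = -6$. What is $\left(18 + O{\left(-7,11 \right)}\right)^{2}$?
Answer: $\frac{1225}{4} \approx 306.25$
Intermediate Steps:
$O{\left(T,j \right)} = - \frac{1}{2}$ ($O{\left(T,j \right)} = \frac{3}{-6} = 3 \left(- \frac{1}{6}\right) = - \frac{1}{2}$)
$\left(18 + O{\left(-7,11 \right)}\right)^{2} = \left(18 - \frac{1}{2}\right)^{2} = \left(\frac{35}{2}\right)^{2} = \frac{1225}{4}$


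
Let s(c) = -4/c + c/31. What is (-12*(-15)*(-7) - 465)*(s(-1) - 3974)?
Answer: 212297475/31 ≈ 6.8483e+6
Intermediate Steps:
s(c) = -4/c + c/31 (s(c) = -4/c + c*(1/31) = -4/c + c/31)
(-12*(-15)*(-7) - 465)*(s(-1) - 3974) = (-12*(-15)*(-7) - 465)*((-4/(-1) + (1/31)*(-1)) - 3974) = (180*(-7) - 465)*((-4*(-1) - 1/31) - 3974) = (-1260 - 465)*((4 - 1/31) - 3974) = -1725*(123/31 - 3974) = -1725*(-123071/31) = 212297475/31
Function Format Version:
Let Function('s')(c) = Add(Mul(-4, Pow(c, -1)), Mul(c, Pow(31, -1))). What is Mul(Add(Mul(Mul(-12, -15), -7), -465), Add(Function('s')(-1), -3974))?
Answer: Rational(212297475, 31) ≈ 6.8483e+6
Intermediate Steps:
Function('s')(c) = Add(Mul(-4, Pow(c, -1)), Mul(Rational(1, 31), c)) (Function('s')(c) = Add(Mul(-4, Pow(c, -1)), Mul(c, Rational(1, 31))) = Add(Mul(-4, Pow(c, -1)), Mul(Rational(1, 31), c)))
Mul(Add(Mul(Mul(-12, -15), -7), -465), Add(Function('s')(-1), -3974)) = Mul(Add(Mul(Mul(-12, -15), -7), -465), Add(Add(Mul(-4, Pow(-1, -1)), Mul(Rational(1, 31), -1)), -3974)) = Mul(Add(Mul(180, -7), -465), Add(Add(Mul(-4, -1), Rational(-1, 31)), -3974)) = Mul(Add(-1260, -465), Add(Add(4, Rational(-1, 31)), -3974)) = Mul(-1725, Add(Rational(123, 31), -3974)) = Mul(-1725, Rational(-123071, 31)) = Rational(212297475, 31)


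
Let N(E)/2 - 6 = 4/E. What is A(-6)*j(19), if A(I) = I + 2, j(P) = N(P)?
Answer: -944/19 ≈ -49.684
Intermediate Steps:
N(E) = 12 + 8/E (N(E) = 12 + 2*(4/E) = 12 + 8/E)
j(P) = 12 + 8/P
A(I) = 2 + I
A(-6)*j(19) = (2 - 6)*(12 + 8/19) = -4*(12 + 8*(1/19)) = -4*(12 + 8/19) = -4*236/19 = -944/19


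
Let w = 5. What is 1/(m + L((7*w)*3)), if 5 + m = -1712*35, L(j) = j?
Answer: -1/59820 ≈ -1.6717e-5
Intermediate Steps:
m = -59925 (m = -5 - 1712*35 = -5 - 59920 = -59925)
1/(m + L((7*w)*3)) = 1/(-59925 + (7*5)*3) = 1/(-59925 + 35*3) = 1/(-59925 + 105) = 1/(-59820) = -1/59820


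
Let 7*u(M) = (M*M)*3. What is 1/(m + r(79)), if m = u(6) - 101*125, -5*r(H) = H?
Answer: -35/441888 ≈ -7.9206e-5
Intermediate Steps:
u(M) = 3*M²/7 (u(M) = ((M*M)*3)/7 = (M²*3)/7 = (3*M²)/7 = 3*M²/7)
r(H) = -H/5
m = -88267/7 (m = (3/7)*6² - 101*125 = (3/7)*36 - 12625 = 108/7 - 12625 = -88267/7 ≈ -12610.)
1/(m + r(79)) = 1/(-88267/7 - ⅕*79) = 1/(-88267/7 - 79/5) = 1/(-441888/35) = -35/441888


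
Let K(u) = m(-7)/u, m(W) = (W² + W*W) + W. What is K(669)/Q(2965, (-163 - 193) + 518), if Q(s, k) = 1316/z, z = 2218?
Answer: 14417/62886 ≈ 0.22926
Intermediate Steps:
m(W) = W + 2*W² (m(W) = (W² + W²) + W = 2*W² + W = W + 2*W²)
Q(s, k) = 658/1109 (Q(s, k) = 1316/2218 = 1316*(1/2218) = 658/1109)
K(u) = 91/u (K(u) = (-7*(1 + 2*(-7)))/u = (-7*(1 - 14))/u = (-7*(-13))/u = 91/u)
K(669)/Q(2965, (-163 - 193) + 518) = (91/669)/(658/1109) = (91*(1/669))*(1109/658) = (91/669)*(1109/658) = 14417/62886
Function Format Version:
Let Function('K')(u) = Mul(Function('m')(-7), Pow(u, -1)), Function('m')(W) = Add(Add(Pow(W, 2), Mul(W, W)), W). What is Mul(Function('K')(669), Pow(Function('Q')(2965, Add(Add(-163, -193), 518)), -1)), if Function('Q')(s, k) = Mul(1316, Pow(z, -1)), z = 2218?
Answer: Rational(14417, 62886) ≈ 0.22926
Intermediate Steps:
Function('m')(W) = Add(W, Mul(2, Pow(W, 2))) (Function('m')(W) = Add(Add(Pow(W, 2), Pow(W, 2)), W) = Add(Mul(2, Pow(W, 2)), W) = Add(W, Mul(2, Pow(W, 2))))
Function('Q')(s, k) = Rational(658, 1109) (Function('Q')(s, k) = Mul(1316, Pow(2218, -1)) = Mul(1316, Rational(1, 2218)) = Rational(658, 1109))
Function('K')(u) = Mul(91, Pow(u, -1)) (Function('K')(u) = Mul(Mul(-7, Add(1, Mul(2, -7))), Pow(u, -1)) = Mul(Mul(-7, Add(1, -14)), Pow(u, -1)) = Mul(Mul(-7, -13), Pow(u, -1)) = Mul(91, Pow(u, -1)))
Mul(Function('K')(669), Pow(Function('Q')(2965, Add(Add(-163, -193), 518)), -1)) = Mul(Mul(91, Pow(669, -1)), Pow(Rational(658, 1109), -1)) = Mul(Mul(91, Rational(1, 669)), Rational(1109, 658)) = Mul(Rational(91, 669), Rational(1109, 658)) = Rational(14417, 62886)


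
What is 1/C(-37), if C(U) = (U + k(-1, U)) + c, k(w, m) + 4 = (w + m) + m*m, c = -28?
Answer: 1/1262 ≈ 0.00079239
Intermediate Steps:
k(w, m) = -4 + m + w + m² (k(w, m) = -4 + ((w + m) + m*m) = -4 + ((m + w) + m²) = -4 + (m + w + m²) = -4 + m + w + m²)
C(U) = -33 + U² + 2*U (C(U) = (U + (-4 + U - 1 + U²)) - 28 = (U + (-5 + U + U²)) - 28 = (-5 + U² + 2*U) - 28 = -33 + U² + 2*U)
1/C(-37) = 1/(-33 + (-37)² + 2*(-37)) = 1/(-33 + 1369 - 74) = 1/1262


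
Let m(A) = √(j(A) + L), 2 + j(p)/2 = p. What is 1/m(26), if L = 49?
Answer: √97/97 ≈ 0.10153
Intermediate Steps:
j(p) = -4 + 2*p
m(A) = √(45 + 2*A) (m(A) = √((-4 + 2*A) + 49) = √(45 + 2*A))
1/m(26) = 1/(√(45 + 2*26)) = 1/(√(45 + 52)) = 1/(√97) = √97/97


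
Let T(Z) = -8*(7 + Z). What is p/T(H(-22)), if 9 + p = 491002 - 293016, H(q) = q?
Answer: 197977/120 ≈ 1649.8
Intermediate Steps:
T(Z) = -56 - 8*Z
p = 197977 (p = -9 + (491002 - 293016) = -9 + 197986 = 197977)
p/T(H(-22)) = 197977/(-56 - 8*(-22)) = 197977/(-56 + 176) = 197977/120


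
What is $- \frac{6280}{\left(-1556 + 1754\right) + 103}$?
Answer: $- \frac{6280}{301} \approx -20.864$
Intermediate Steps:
$- \frac{6280}{\left(-1556 + 1754\right) + 103} = - \frac{6280}{198 + 103} = - \frac{6280}{301}$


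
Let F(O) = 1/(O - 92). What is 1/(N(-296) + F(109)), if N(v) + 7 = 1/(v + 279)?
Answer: -⅐ ≈ -0.14286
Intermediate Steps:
F(O) = 1/(-92 + O)
N(v) = -7 + 1/(279 + v) (N(v) = -7 + 1/(v + 279) = -7 + 1/(279 + v))
1/(N(-296) + F(109)) = 1/((-1952 - 7*(-296))/(279 - 296) + 1/(-92 + 109)) = 1/((-1952 + 2072)/(-17) + 1/17) = 1/(-1/17*120 + 1/17) = 1/(-120/17 + 1/17) = 1/(-7) = -⅐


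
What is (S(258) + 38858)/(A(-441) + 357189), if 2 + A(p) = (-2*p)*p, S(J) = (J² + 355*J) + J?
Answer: -39454/6355 ≈ -6.2083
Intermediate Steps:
S(J) = J² + 356*J
A(p) = -2 - 2*p² (A(p) = -2 + (-2*p)*p = -2 - 2*p²)
(S(258) + 38858)/(A(-441) + 357189) = (258*(356 + 258) + 38858)/((-2 - 2*(-441)²) + 357189) = (258*614 + 38858)/((-2 - 2*194481) + 357189) = (158412 + 38858)/((-2 - 388962) + 357189) = 197270/(-388964 + 357189) = 197270/(-31775) = 197270*(-1/31775) = -39454/6355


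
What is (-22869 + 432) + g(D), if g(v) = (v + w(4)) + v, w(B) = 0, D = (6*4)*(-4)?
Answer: -22629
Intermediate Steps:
D = -96 (D = 24*(-4) = -96)
g(v) = 2*v (g(v) = (v + 0) + v = v + v = 2*v)
(-22869 + 432) + g(D) = (-22869 + 432) + 2*(-96) = -22437 - 192 = -22629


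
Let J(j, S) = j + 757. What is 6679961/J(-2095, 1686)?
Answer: -6679961/1338 ≈ -4992.5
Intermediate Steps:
J(j, S) = 757 + j
6679961/J(-2095, 1686) = 6679961/(757 - 2095) = 6679961/(-1338) = 6679961*(-1/1338) = -6679961/1338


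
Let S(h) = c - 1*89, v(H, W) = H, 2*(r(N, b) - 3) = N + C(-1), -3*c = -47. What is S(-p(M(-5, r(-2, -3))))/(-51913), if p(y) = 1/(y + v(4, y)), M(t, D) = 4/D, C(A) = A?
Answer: 220/155739 ≈ 0.0014126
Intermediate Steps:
c = 47/3 (c = -1/3*(-47) = 47/3 ≈ 15.667)
r(N, b) = 5/2 + N/2 (r(N, b) = 3 + (N - 1)/2 = 3 + (-1 + N)/2 = 3 + (-1/2 + N/2) = 5/2 + N/2)
p(y) = 1/(4 + y) (p(y) = 1/(y + 4) = 1/(4 + y))
S(h) = -220/3 (S(h) = 47/3 - 1*89 = 47/3 - 89 = -220/3)
S(-p(M(-5, r(-2, -3))))/(-51913) = -220/3/(-51913) = -220/3*(-1/51913) = 220/155739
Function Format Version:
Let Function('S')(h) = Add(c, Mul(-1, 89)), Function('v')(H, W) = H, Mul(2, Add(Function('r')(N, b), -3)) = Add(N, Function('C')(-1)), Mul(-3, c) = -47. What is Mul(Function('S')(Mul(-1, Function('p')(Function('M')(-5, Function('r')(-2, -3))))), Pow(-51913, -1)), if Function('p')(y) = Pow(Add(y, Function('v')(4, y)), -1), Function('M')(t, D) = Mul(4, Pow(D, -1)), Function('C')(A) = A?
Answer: Rational(220, 155739) ≈ 0.0014126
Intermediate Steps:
c = Rational(47, 3) (c = Mul(Rational(-1, 3), -47) = Rational(47, 3) ≈ 15.667)
Function('r')(N, b) = Add(Rational(5, 2), Mul(Rational(1, 2), N)) (Function('r')(N, b) = Add(3, Mul(Rational(1, 2), Add(N, -1))) = Add(3, Mul(Rational(1, 2), Add(-1, N))) = Add(3, Add(Rational(-1, 2), Mul(Rational(1, 2), N))) = Add(Rational(5, 2), Mul(Rational(1, 2), N)))
Function('p')(y) = Pow(Add(4, y), -1) (Function('p')(y) = Pow(Add(y, 4), -1) = Pow(Add(4, y), -1))
Function('S')(h) = Rational(-220, 3) (Function('S')(h) = Add(Rational(47, 3), Mul(-1, 89)) = Add(Rational(47, 3), -89) = Rational(-220, 3))
Mul(Function('S')(Mul(-1, Function('p')(Function('M')(-5, Function('r')(-2, -3))))), Pow(-51913, -1)) = Mul(Rational(-220, 3), Pow(-51913, -1)) = Mul(Rational(-220, 3), Rational(-1, 51913)) = Rational(220, 155739)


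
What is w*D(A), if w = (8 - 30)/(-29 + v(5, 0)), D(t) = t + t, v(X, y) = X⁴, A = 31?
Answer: -341/149 ≈ -2.2886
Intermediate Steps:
D(t) = 2*t
w = -11/298 (w = (8 - 30)/(-29 + 5⁴) = -22/(-29 + 625) = -22/596 = -22*1/596 = -11/298 ≈ -0.036913)
w*D(A) = -11*31/149 = -11/298*62 = -341/149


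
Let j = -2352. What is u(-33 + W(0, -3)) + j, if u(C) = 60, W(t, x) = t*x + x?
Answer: -2292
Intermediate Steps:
W(t, x) = x + t*x
u(-33 + W(0, -3)) + j = 60 - 2352 = -2292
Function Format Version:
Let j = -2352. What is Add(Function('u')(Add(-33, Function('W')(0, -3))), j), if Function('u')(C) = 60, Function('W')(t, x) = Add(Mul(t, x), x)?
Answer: -2292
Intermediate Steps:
Function('W')(t, x) = Add(x, Mul(t, x))
Add(Function('u')(Add(-33, Function('W')(0, -3))), j) = Add(60, -2352) = -2292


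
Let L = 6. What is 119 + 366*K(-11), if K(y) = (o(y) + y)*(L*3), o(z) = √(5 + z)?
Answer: -72349 + 6588*I*√6 ≈ -72349.0 + 16137.0*I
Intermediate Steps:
K(y) = 18*y + 18*√(5 + y) (K(y) = (√(5 + y) + y)*(6*3) = (y + √(5 + y))*18 = 18*y + 18*√(5 + y))
119 + 366*K(-11) = 119 + 366*(18*(-11) + 18*√(5 - 11)) = 119 + 366*(-198 + 18*√(-6)) = 119 + 366*(-198 + 18*(I*√6)) = 119 + 366*(-198 + 18*I*√6) = 119 + (-72468 + 6588*I*√6) = -72349 + 6588*I*√6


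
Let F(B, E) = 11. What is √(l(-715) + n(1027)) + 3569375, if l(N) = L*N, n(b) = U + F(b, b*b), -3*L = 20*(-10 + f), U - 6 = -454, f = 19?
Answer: 3569375 + √42463 ≈ 3.5696e+6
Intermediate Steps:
U = -448 (U = 6 - 454 = -448)
L = -60 (L = -20*(-10 + 19)/3 = -20*9/3 = -⅓*180 = -60)
n(b) = -437 (n(b) = -448 + 11 = -437)
l(N) = -60*N
√(l(-715) + n(1027)) + 3569375 = √(-60*(-715) - 437) + 3569375 = √(42900 - 437) + 3569375 = √42463 + 3569375 = 3569375 + √42463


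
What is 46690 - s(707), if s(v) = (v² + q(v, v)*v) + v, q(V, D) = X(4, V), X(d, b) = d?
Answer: -456694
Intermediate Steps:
q(V, D) = 4
s(v) = v² + 5*v (s(v) = (v² + 4*v) + v = v² + 5*v)
46690 - s(707) = 46690 - 707*(5 + 707) = 46690 - 707*712 = 46690 - 1*503384 = 46690 - 503384 = -456694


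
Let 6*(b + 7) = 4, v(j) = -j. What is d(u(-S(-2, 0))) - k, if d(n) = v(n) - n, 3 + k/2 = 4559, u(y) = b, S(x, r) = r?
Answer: -27298/3 ≈ -9099.3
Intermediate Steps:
b = -19/3 (b = -7 + (⅙)*4 = -7 + ⅔ = -19/3 ≈ -6.3333)
u(y) = -19/3
k = 9112 (k = -6 + 2*4559 = -6 + 9118 = 9112)
d(n) = -2*n (d(n) = -n - n = -2*n)
d(u(-S(-2, 0))) - k = -2*(-19/3) - 1*9112 = 38/3 - 9112 = -27298/3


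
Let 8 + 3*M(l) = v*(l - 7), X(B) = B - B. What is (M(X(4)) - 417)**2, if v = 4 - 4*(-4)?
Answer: 1957201/9 ≈ 2.1747e+5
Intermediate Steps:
X(B) = 0
v = 20 (v = 4 + 16 = 20)
M(l) = -148/3 + 20*l/3 (M(l) = -8/3 + (20*(l - 7))/3 = -8/3 + (20*(-7 + l))/3 = -8/3 + (-140 + 20*l)/3 = -8/3 + (-140/3 + 20*l/3) = -148/3 + 20*l/3)
(M(X(4)) - 417)**2 = ((-148/3 + (20/3)*0) - 417)**2 = ((-148/3 + 0) - 417)**2 = (-148/3 - 417)**2 = (-1399/3)**2 = 1957201/9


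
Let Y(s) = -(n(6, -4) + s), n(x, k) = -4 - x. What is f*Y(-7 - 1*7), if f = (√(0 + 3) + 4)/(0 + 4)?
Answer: 24 + 6*√3 ≈ 34.392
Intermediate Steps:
f = 1 + √3/4 (f = (√3 + 4)/4 = (4 + √3)*(¼) = 1 + √3/4 ≈ 1.4330)
Y(s) = 10 - s (Y(s) = -((-4 - 1*6) + s) = -((-4 - 6) + s) = -(-10 + s) = 10 - s)
f*Y(-7 - 1*7) = (1 + √3/4)*(10 - (-7 - 1*7)) = (1 + √3/4)*(10 - (-7 - 7)) = (1 + √3/4)*(10 - 1*(-14)) = (1 + √3/4)*(10 + 14) = (1 + √3/4)*24 = 24 + 6*√3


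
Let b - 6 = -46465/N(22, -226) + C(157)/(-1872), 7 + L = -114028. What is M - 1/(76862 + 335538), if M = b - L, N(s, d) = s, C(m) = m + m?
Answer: 59407188571663/530758800 ≈ 1.1193e+5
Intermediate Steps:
C(m) = 2*m
L = -114035 (L = -7 - 114028 = -114035)
b = -21685571/10296 (b = 6 + (-46465/22 + (2*157)/(-1872)) = 6 + (-46465*1/22 + 314*(-1/1872)) = 6 + (-46465/22 - 157/936) = 6 - 21747347/10296 = -21685571/10296 ≈ -2106.2)
M = 1152418789/10296 (M = -21685571/10296 - 1*(-114035) = -21685571/10296 + 114035 = 1152418789/10296 ≈ 1.1193e+5)
M - 1/(76862 + 335538) = 1152418789/10296 - 1/(76862 + 335538) = 1152418789/10296 - 1/412400 = 59407188571663/530758800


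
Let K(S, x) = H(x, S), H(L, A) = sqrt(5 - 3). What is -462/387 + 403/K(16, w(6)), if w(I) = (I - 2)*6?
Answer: -154/129 + 403*sqrt(2)/2 ≈ 283.77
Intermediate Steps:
w(I) = -12 + 6*I (w(I) = (-2 + I)*6 = -12 + 6*I)
H(L, A) = sqrt(2)
K(S, x) = sqrt(2)
-462/387 + 403/K(16, w(6)) = -462/387 + 403/(sqrt(2)) = -462*1/387 + 403*(sqrt(2)/2) = -154/129 + 403*sqrt(2)/2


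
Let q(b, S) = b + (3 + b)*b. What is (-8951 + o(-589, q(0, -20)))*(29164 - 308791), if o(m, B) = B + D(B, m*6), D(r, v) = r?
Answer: 2502941277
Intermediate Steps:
q(b, S) = b + b*(3 + b)
o(m, B) = 2*B (o(m, B) = B + B = 2*B)
(-8951 + o(-589, q(0, -20)))*(29164 - 308791) = (-8951 + 2*(0*(4 + 0)))*(29164 - 308791) = (-8951 + 2*(0*4))*(-279627) = (-8951 + 2*0)*(-279627) = (-8951 + 0)*(-279627) = -8951*(-279627) = 2502941277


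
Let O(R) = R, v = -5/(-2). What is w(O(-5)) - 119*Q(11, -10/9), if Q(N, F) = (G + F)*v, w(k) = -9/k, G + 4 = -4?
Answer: 122056/45 ≈ 2712.4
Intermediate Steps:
G = -8 (G = -4 - 4 = -8)
v = 5/2 (v = -5*(-1/2) = 5/2 ≈ 2.5000)
Q(N, F) = -20 + 5*F/2 (Q(N, F) = (-8 + F)*(5/2) = -20 + 5*F/2)
w(O(-5)) - 119*Q(11, -10/9) = -9/(-5) - 119*(-20 + 5*(-10/9)/2) = -9*(-1/5) - 119*(-20 + 5*(-10*1/9)/2) = 9/5 - 119*(-20 + (5/2)*(-10/9)) = 9/5 - 119*(-20 - 25/9) = 9/5 - 119*(-205/9) = 9/5 + 24395/9 = 122056/45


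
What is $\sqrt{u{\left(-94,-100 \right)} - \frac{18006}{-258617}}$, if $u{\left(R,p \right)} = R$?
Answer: $\frac{2 i \sqrt{1570580523766}}{258617} \approx 9.6918 i$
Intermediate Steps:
$\sqrt{u{\left(-94,-100 \right)} - \frac{18006}{-258617}} = \sqrt{-94 - \frac{18006}{-258617}} = \sqrt{-94 - - \frac{18006}{258617}} = \sqrt{-94 + \frac{18006}{258617}} = \sqrt{- \frac{24291992}{258617}} = \frac{2 i \sqrt{1570580523766}}{258617}$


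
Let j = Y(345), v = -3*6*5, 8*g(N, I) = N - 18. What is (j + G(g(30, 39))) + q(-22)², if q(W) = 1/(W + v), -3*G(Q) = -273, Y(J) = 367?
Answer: 5745153/12544 ≈ 458.00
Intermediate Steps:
g(N, I) = -9/4 + N/8 (g(N, I) = (N - 18)/8 = (-18 + N)/8 = -9/4 + N/8)
G(Q) = 91 (G(Q) = -⅓*(-273) = 91)
v = -90 (v = -18*5 = -90)
q(W) = 1/(-90 + W) (q(W) = 1/(W - 90) = 1/(-90 + W))
j = 367
(j + G(g(30, 39))) + q(-22)² = (367 + 91) + (1/(-90 - 22))² = 458 + (1/(-112))² = 458 + (-1/112)² = 458 + 1/12544 = 5745153/12544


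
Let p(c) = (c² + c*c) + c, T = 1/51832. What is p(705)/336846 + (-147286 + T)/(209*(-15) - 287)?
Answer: 14774001434581/321215447344 ≈ 45.994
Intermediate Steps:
T = 1/51832 ≈ 1.9293e-5
p(c) = c + 2*c² (p(c) = (c² + c²) + c = 2*c² + c = c + 2*c²)
p(705)/336846 + (-147286 + T)/(209*(-15) - 287) = (705*(1 + 2*705))/336846 + (-147286 + 1/51832)/(209*(-15) - 287) = (705*(1 + 1410))*(1/336846) - 7634127951/(51832*(-3135 - 287)) = (705*1411)*(1/336846) - 7634127951/51832/(-3422) = 994755*(1/336846) - 7634127951/51832*(-1/3422) = 331585/112282 + 7634127951/177369104 = 14774001434581/321215447344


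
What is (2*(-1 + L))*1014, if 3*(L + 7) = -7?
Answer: -20956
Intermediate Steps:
L = -28/3 (L = -7 + (⅓)*(-7) = -7 - 7/3 = -28/3 ≈ -9.3333)
(2*(-1 + L))*1014 = (2*(-1 - 28/3))*1014 = (2*(-31/3))*1014 = -62/3*1014 = -20956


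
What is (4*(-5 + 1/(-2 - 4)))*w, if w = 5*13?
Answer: -4030/3 ≈ -1343.3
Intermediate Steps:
w = 65
(4*(-5 + 1/(-2 - 4)))*w = (4*(-5 + 1/(-2 - 4)))*65 = (4*(-5 + 1/(-6)))*65 = (4*(-5 - 1/6))*65 = (4*(-31/6))*65 = -62/3*65 = -4030/3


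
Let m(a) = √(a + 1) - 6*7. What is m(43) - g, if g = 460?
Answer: -502 + 2*√11 ≈ -495.37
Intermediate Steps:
m(a) = -42 + √(1 + a) (m(a) = √(1 + a) - 42 = -42 + √(1 + a))
m(43) - g = (-42 + √(1 + 43)) - 1*460 = (-42 + √44) - 460 = (-42 + 2*√11) - 460 = -502 + 2*√11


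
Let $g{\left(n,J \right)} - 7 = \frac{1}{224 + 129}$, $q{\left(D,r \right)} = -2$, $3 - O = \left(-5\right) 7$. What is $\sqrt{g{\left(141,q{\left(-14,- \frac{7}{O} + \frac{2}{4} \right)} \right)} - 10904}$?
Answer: $\frac{4 i \sqrt{84866495}}{353} \approx 104.39 i$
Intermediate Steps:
$O = 38$ ($O = 3 - \left(-5\right) 7 = 3 - -35 = 3 + 35 = 38$)
$g{\left(n,J \right)} = \frac{2472}{353}$ ($g{\left(n,J \right)} = 7 + \frac{1}{224 + 129} = 7 + \frac{1}{353} = \frac{2472}{353}$)
$\sqrt{g{\left(141,q{\left(-14,- \frac{7}{O} + \frac{2}{4} \right)} \right)} - 10904} = \sqrt{\frac{2472}{353} - 10904} = \sqrt{- \frac{3846640}{353}} = \frac{4 i \sqrt{84866495}}{353}$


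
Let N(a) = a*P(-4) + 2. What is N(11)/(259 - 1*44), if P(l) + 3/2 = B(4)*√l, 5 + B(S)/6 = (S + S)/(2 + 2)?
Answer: -29/430 - 396*I/215 ≈ -0.067442 - 1.8419*I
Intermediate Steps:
B(S) = -30 + 3*S (B(S) = -30 + 6*((S + S)/(2 + 2)) = -30 + 6*((2*S)/4) = -30 + 6*((2*S)*(¼)) = -30 + 6*(S/2) = -30 + 3*S)
P(l) = -3/2 - 18*√l (P(l) = -3/2 + (-30 + 3*4)*√l = -3/2 + (-30 + 12)*√l = -3/2 - 18*√l)
N(a) = 2 + a*(-3/2 - 36*I) (N(a) = a*(-3/2 - 36*I) + 2 = 2 + a*(-3/2 - 36*I))
N(11)/(259 - 1*44) = (2 - 3/2*11*(1 + 24*I))/(259 - 1*44) = (2 + (-33/2 - 396*I))/(259 - 44) = (-29/2 - 396*I)/215 = (-29/2 - 396*I)*(1/215) = -29/430 - 396*I/215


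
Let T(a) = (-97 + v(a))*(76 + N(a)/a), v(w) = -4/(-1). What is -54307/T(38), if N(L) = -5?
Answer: 2063666/268119 ≈ 7.6968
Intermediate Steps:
v(w) = 4 (v(w) = -4*(-1) = 4)
T(a) = -7068 + 465/a (T(a) = (-97 + 4)*(76 - 5/a) = -93*(76 - 5/a) = -7068 + 465/a)
-54307/T(38) = -54307/(-7068 + 465/38) = -54307/(-268119/38) = -54307*(-38/268119) = 2063666/268119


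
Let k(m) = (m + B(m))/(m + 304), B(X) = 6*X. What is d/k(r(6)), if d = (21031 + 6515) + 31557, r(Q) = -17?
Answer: -2423223/17 ≈ -1.4254e+5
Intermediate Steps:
k(m) = 7*m/(304 + m) (k(m) = (m + 6*m)/(m + 304) = (7*m)/(304 + m) = 7*m/(304 + m))
d = 59103 (d = 27546 + 31557 = 59103)
d/k(r(6)) = 59103/((7*(-17)/(304 - 17))) = 59103/((7*(-17)/287)) = 59103/((7*(-17)*(1/287))) = 59103/(-17/41) = 59103*(-41/17) = -2423223/17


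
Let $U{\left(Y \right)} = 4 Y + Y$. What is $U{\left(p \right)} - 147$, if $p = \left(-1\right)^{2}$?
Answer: $-142$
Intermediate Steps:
$p = 1$
$U{\left(Y \right)} = 5 Y$
$U{\left(p \right)} - 147 = 5 \cdot 1 - 147 = 5 - 147 = -142$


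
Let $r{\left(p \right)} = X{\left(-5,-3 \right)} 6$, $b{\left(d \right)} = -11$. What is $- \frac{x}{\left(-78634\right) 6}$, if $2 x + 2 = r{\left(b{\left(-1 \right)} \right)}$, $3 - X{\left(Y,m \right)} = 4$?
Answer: $- \frac{1}{117951} \approx -8.4781 \cdot 10^{-6}$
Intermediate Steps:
$X{\left(Y,m \right)} = -1$ ($X{\left(Y,m \right)} = 3 - 4 = -1$)
$r{\left(p \right)} = -6$ ($r{\left(p \right)} = \left(-1\right) 6 = -6$)
$x = -4$ ($x = -1 + \frac{1}{2} \left(-6\right) = -1 - 3 = -4$)
$- \frac{x}{\left(-78634\right) 6} = - \frac{-4}{\left(-78634\right) 6} = - \frac{-4}{-471804} = - \frac{\left(-4\right) \left(-1\right)}{471804} = \left(-1\right) \frac{1}{117951} = - \frac{1}{117951}$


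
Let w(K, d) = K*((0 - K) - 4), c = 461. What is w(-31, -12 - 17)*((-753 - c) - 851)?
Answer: 1728405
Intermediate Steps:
w(K, d) = K*(-4 - K) (w(K, d) = K*(-K - 4) = K*(-4 - K))
w(-31, -12 - 17)*((-753 - c) - 851) = (-1*(-31)*(4 - 31))*((-753 - 1*461) - 851) = (-1*(-31)*(-27))*((-753 - 461) - 851) = -837*(-1214 - 851) = -837*(-2065) = 1728405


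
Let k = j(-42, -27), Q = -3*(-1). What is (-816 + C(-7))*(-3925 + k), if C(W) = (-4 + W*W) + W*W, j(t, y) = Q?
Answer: 2831684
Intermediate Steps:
Q = 3
j(t, y) = 3
k = 3
C(W) = -4 + 2*W² (C(W) = (-4 + W²) + W² = -4 + 2*W²)
(-816 + C(-7))*(-3925 + k) = (-816 + (-4 + 2*(-7)²))*(-3925 + 3) = (-816 + (-4 + 2*49))*(-3922) = (-816 + (-4 + 98))*(-3922) = (-816 + 94)*(-3922) = -722*(-3922) = 2831684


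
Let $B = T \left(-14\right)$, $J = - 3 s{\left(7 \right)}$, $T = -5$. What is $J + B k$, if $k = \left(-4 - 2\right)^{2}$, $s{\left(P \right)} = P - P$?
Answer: $2520$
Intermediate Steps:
$s{\left(P \right)} = 0$
$k = 36$ ($k = \left(-6\right)^{2} = 36$)
$J = 0$ ($J = \left(-3\right) 0 = 0$)
$B = 70$ ($B = \left(-5\right) \left(-14\right) = 70$)
$J + B k = 0 + 70 \cdot 36 = 0 + 2520 = 2520$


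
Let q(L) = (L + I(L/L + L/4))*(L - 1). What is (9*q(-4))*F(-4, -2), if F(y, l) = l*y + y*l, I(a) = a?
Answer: 2880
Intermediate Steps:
F(y, l) = 2*l*y (F(y, l) = l*y + l*y = 2*l*y)
q(L) = (1 + 5*L/4)*(-1 + L) (q(L) = (L + (L/L + L/4))*(L - 1) = (L + (1 + L*(¼)))*(-1 + L) = (L + (1 + L/4))*(-1 + L) = (1 + 5*L/4)*(-1 + L))
(9*q(-4))*F(-4, -2) = (9*(-1 - ¼*(-4) + (5/4)*(-4)²))*(2*(-2)*(-4)) = (9*(-1 + 1 + (5/4)*16))*16 = (9*(-1 + 1 + 20))*16 = (9*20)*16 = 180*16 = 2880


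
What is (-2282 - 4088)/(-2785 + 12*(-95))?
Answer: 1274/785 ≈ 1.6229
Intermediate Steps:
(-2282 - 4088)/(-2785 + 12*(-95)) = -6370/(-2785 - 1140) = -6370/(-3925) = -6370*(-1/3925) = 1274/785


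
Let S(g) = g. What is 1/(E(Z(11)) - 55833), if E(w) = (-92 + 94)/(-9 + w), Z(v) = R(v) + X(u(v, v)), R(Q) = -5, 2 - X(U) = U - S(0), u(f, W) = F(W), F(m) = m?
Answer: -23/1284161 ≈ -1.7911e-5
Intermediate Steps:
u(f, W) = W
X(U) = 2 - U (X(U) = 2 - (U - 1*0) = 2 - (U + 0) = 2 - U)
Z(v) = -3 - v (Z(v) = -5 + (2 - v) = -3 - v)
E(w) = 2/(-9 + w)
1/(E(Z(11)) - 55833) = 1/(2/(-9 + (-3 - 1*11)) - 55833) = 1/(2/(-9 + (-3 - 11)) - 55833) = 1/(2/(-9 - 14) - 55833) = 1/(2/(-23) - 55833) = 1/(2*(-1/23) - 55833) = 1/(-2/23 - 55833) = 1/(-1284161/23) = -23/1284161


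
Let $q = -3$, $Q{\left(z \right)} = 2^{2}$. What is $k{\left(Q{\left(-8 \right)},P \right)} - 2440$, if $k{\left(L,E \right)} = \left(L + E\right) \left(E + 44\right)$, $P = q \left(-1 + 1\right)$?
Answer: $-2264$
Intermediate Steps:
$Q{\left(z \right)} = 4$
$P = 0$ ($P = - 3 \left(-1 + 1\right) = \left(-3\right) 0 = 0$)
$k{\left(L,E \right)} = \left(44 + E\right) \left(E + L\right)$ ($k{\left(L,E \right)} = \left(E + L\right) \left(44 + E\right) = \left(44 + E\right) \left(E + L\right)$)
$k{\left(Q{\left(-8 \right)},P \right)} - 2440 = \left(0^{2} + 44 \cdot 0 + 44 \cdot 4 + 0 \cdot 4\right) - 2440 = \left(0 + 0 + 176 + 0\right) - 2440 = 176 - 2440 = -2264$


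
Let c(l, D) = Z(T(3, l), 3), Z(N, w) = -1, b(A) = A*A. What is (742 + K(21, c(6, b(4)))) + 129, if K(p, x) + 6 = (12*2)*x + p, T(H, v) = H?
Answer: 862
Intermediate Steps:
b(A) = A²
c(l, D) = -1
K(p, x) = -6 + p + 24*x (K(p, x) = -6 + ((12*2)*x + p) = -6 + (24*x + p) = -6 + (p + 24*x) = -6 + p + 24*x)
(742 + K(21, c(6, b(4)))) + 129 = (742 + (-6 + 21 + 24*(-1))) + 129 = (742 + (-6 + 21 - 24)) + 129 = (742 - 9) + 129 = 733 + 129 = 862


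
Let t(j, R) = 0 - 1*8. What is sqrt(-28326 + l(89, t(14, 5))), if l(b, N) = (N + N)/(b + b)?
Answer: I*sqrt(224370958)/89 ≈ 168.3*I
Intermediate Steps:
t(j, R) = -8 (t(j, R) = 0 - 8 = -8)
l(b, N) = N/b (l(b, N) = (2*N)/((2*b)) = (2*N)*(1/(2*b)) = N/b)
sqrt(-28326 + l(89, t(14, 5))) = sqrt(-28326 - 8/89) = sqrt(-2521022/89) = I*sqrt(224370958)/89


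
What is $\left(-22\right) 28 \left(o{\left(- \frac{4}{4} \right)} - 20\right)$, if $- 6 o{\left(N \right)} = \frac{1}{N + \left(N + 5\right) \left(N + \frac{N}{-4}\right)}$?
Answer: $\frac{36883}{3} \approx 12294.0$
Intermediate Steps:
$o{\left(N \right)} = - \frac{1}{6 \left(N + \frac{3 N \left(5 + N\right)}{4}\right)}$ ($o{\left(N \right)} = - \frac{1}{6 \left(N + \left(N + 5\right) \left(N + \frac{N}{-4}\right)\right)} = - \frac{1}{6 \left(N + \left(5 + N\right) \left(N + N \left(- \frac{1}{4}\right)\right)\right)} = - \frac{1}{6 \left(N + \left(5 + N\right) \left(N - \frac{N}{4}\right)\right)} = - \frac{1}{6 \left(N + \left(5 + N\right) \frac{3 N}{4}\right)} = - \frac{1}{6 \left(N + \frac{3 N \left(5 + N\right)}{4}\right)}$)
$\left(-22\right) 28 \left(o{\left(- \frac{4}{4} \right)} - 20\right) = \left(-22\right) 28 \left(- \frac{2}{3 \left(- \frac{4}{4}\right) \left(19 + 3 \left(- \frac{4}{4}\right)\right)} - 20\right) = - 616 \left(- \frac{2}{3 \left(\left(-4\right) \frac{1}{4}\right) \left(19 + 3 \left(\left(-4\right) \frac{1}{4}\right)\right)} - 20\right) = - 616 \left(- \frac{2}{3 \left(-1\right) \left(19 + 3 \left(-1\right)\right)} - 20\right) = - 616 \left(\left(- \frac{2}{3}\right) \left(-1\right) \frac{1}{19 - 3} - 20\right) = - 616 \left(\left(- \frac{2}{3}\right) \left(-1\right) \frac{1}{16} - 20\right) = - 616 \left(\frac{1}{24} - 20\right) = \left(-616\right) \left(- \frac{479}{24}\right) = \frac{36883}{3}$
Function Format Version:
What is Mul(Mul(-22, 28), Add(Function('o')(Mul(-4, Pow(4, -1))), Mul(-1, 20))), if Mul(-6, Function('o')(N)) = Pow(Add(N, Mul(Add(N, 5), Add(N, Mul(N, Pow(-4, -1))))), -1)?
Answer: Rational(36883, 3) ≈ 12294.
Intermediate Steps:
Function('o')(N) = Mul(Rational(-1, 6), Pow(Add(N, Mul(Rational(3, 4), N, Add(5, N))), -1)) (Function('o')(N) = Mul(Rational(-1, 6), Pow(Add(N, Mul(Add(N, 5), Add(N, Mul(N, Pow(-4, -1))))), -1)) = Mul(Rational(-1, 6), Pow(Add(N, Mul(Add(5, N), Add(N, Mul(N, Rational(-1, 4))))), -1)) = Mul(Rational(-1, 6), Pow(Add(N, Mul(Add(5, N), Add(N, Mul(Rational(-1, 4), N)))), -1)) = Mul(Rational(-1, 6), Pow(Add(N, Mul(Add(5, N), Mul(Rational(3, 4), N))), -1)) = Mul(Rational(-1, 6), Pow(Add(N, Mul(Rational(3, 4), N, Add(5, N))), -1)))
Mul(Mul(-22, 28), Add(Function('o')(Mul(-4, Pow(4, -1))), Mul(-1, 20))) = Mul(Mul(-22, 28), Add(Mul(Rational(-2, 3), Pow(Mul(-4, Pow(4, -1)), -1), Pow(Add(19, Mul(3, Mul(-4, Pow(4, -1)))), -1)), Mul(-1, 20))) = Mul(-616, Add(Mul(Rational(-2, 3), Pow(Mul(-4, Rational(1, 4)), -1), Pow(Add(19, Mul(3, Mul(-4, Rational(1, 4)))), -1)), -20)) = Mul(-616, Add(Mul(Rational(-2, 3), Pow(-1, -1), Pow(Add(19, Mul(3, -1)), -1)), -20)) = Mul(-616, Add(Mul(Rational(-2, 3), -1, Pow(Add(19, -3), -1)), -20)) = Mul(-616, Add(Mul(Rational(-2, 3), -1, Pow(16, -1)), -20)) = Mul(-616, Add(Mul(Rational(-2, 3), -1, Rational(1, 16)), -20)) = Mul(-616, Add(Rational(1, 24), -20)) = Mul(-616, Rational(-479, 24)) = Rational(36883, 3)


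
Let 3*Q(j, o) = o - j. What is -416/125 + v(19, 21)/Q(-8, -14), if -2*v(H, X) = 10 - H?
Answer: -2789/500 ≈ -5.5780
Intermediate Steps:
v(H, X) = -5 + H/2 (v(H, X) = -(10 - H)/2 = -5 + H/2)
Q(j, o) = -j/3 + o/3 (Q(j, o) = (o - j)/3 = -j/3 + o/3)
-416/125 + v(19, 21)/Q(-8, -14) = -416/125 + (-5 + (1/2)*19)/(-1/3*(-8) + (1/3)*(-14)) = -416*1/125 + (-5 + 19/2)/(8/3 - 14/3) = -416/125 + (9/2)/(-2) = -416/125 + (9/2)*(-1/2) = -416/125 - 9/4 = -2789/500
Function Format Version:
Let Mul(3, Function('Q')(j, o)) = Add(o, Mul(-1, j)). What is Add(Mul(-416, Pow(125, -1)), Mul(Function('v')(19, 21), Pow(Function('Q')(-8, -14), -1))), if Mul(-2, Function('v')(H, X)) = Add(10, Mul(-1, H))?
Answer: Rational(-2789, 500) ≈ -5.5780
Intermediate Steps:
Function('v')(H, X) = Add(-5, Mul(Rational(1, 2), H)) (Function('v')(H, X) = Mul(Rational(-1, 2), Add(10, Mul(-1, H))) = Add(-5, Mul(Rational(1, 2), H)))
Function('Q')(j, o) = Add(Mul(Rational(-1, 3), j), Mul(Rational(1, 3), o)) (Function('Q')(j, o) = Mul(Rational(1, 3), Add(o, Mul(-1, j))) = Add(Mul(Rational(-1, 3), j), Mul(Rational(1, 3), o)))
Add(Mul(-416, Pow(125, -1)), Mul(Function('v')(19, 21), Pow(Function('Q')(-8, -14), -1))) = Add(Mul(-416, Pow(125, -1)), Mul(Add(-5, Mul(Rational(1, 2), 19)), Pow(Add(Mul(Rational(-1, 3), -8), Mul(Rational(1, 3), -14)), -1))) = Add(Mul(-416, Rational(1, 125)), Mul(Add(-5, Rational(19, 2)), Pow(Add(Rational(8, 3), Rational(-14, 3)), -1))) = Add(Rational(-416, 125), Mul(Rational(9, 2), Pow(-2, -1))) = Add(Rational(-416, 125), Mul(Rational(9, 2), Rational(-1, 2))) = Add(Rational(-416, 125), Rational(-9, 4)) = Rational(-2789, 500)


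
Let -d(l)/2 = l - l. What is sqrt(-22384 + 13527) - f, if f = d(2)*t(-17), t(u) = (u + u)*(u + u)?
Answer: I*sqrt(8857) ≈ 94.112*I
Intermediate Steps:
d(l) = 0 (d(l) = -2*(l - l) = -2*0 = 0)
t(u) = 4*u**2 (t(u) = (2*u)*(2*u) = 4*u**2)
f = 0 (f = 0*(4*(-17)**2) = 0*(4*289) = 0*1156 = 0)
sqrt(-22384 + 13527) - f = sqrt(-22384 + 13527) - 1*0 = sqrt(-8857) + 0 = I*sqrt(8857) + 0 = I*sqrt(8857)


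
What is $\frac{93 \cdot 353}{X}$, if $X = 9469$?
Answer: $\frac{32829}{9469} \approx 3.467$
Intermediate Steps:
$\frac{93 \cdot 353}{X} = \frac{93 \cdot 353}{9469} = 32829 \cdot \frac{1}{9469} = \frac{32829}{9469}$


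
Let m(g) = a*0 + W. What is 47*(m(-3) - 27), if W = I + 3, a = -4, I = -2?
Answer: -1222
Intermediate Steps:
W = 1 (W = -2 + 3 = 1)
m(g) = 1 (m(g) = -4*0 + 1 = 0 + 1 = 1)
47*(m(-3) - 27) = 47*(1 - 27) = 47*(-26) = -1222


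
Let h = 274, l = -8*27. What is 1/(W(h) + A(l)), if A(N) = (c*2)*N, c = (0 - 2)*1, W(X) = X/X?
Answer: 1/865 ≈ 0.0011561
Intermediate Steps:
l = -216
W(X) = 1
c = -2 (c = -2*1 = -2)
A(N) = -4*N (A(N) = (-2*2)*N = -4*N)
1/(W(h) + A(l)) = 1/(1 - 4*(-216)) = 1/(1 + 864) = 1/865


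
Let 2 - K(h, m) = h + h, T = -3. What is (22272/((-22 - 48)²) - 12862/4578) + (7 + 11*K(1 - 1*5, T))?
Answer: 436354/3675 ≈ 118.74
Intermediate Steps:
K(h, m) = 2 - 2*h (K(h, m) = 2 - (h + h) = 2 - 2*h)
(22272/((-22 - 48)²) - 12862/4578) + (7 + 11*K(1 - 1*5, T)) = (22272/((-22 - 48)²) - 12862/4578) + (7 + 11*(2 - 2*(1 - 1*5))) = (22272/((-70)²) - 12862*1/4578) + (7 + 11*(2 - 2*(1 - 5))) = (22272/4900 - 59/21) + (7 + 11*(2 - 2*(-4))) = (22272*(1/4900) - 59/21) + (7 + 11*(2 + 8)) = (5568/1225 - 59/21) + (7 + 11*10) = 6379/3675 + (7 + 110) = 6379/3675 + 117 = 436354/3675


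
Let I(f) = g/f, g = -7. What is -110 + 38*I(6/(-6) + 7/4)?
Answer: -1394/3 ≈ -464.67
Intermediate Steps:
I(f) = -7/f
-110 + 38*I(6/(-6) + 7/4) = -110 + 38*(-7/(6/(-6) + 7/4)) = -110 + 38*(-7/(6*(-1/6) + 7*(1/4))) = -110 + 38*(-7/(-1 + 7/4)) = -110 + 38*(-7/3/4) = -110 + 38*(-7*4/3) = -110 + 38*(-28/3) = -110 - 1064/3 = -1394/3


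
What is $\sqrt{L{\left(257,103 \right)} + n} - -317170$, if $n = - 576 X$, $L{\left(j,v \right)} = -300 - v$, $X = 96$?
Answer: $317170 + i \sqrt{55699} \approx 3.1717 \cdot 10^{5} + 236.01 i$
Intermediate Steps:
$n = -55296$ ($n = \left(-576\right) 96 = -55296$)
$\sqrt{L{\left(257,103 \right)} + n} - -317170 = \sqrt{\left(-300 - 103\right) - 55296} - -317170 = \sqrt{\left(-300 - 103\right) - 55296} + 317170 = \sqrt{-403 - 55296} + 317170 = \sqrt{-55699} + 317170 = i \sqrt{55699} + 317170 = 317170 + i \sqrt{55699}$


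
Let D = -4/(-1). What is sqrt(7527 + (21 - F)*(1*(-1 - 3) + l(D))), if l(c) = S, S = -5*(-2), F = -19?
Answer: 3*sqrt(863) ≈ 88.131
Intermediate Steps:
D = 4 (D = -4*(-1) = 4)
S = 10
l(c) = 10
sqrt(7527 + (21 - F)*(1*(-1 - 3) + l(D))) = sqrt(7527 + (21 - 1*(-19))*(1*(-1 - 3) + 10)) = sqrt(7527 + (21 + 19)*(1*(-4) + 10)) = sqrt(7527 + 40*(-4 + 10)) = sqrt(7527 + 40*6) = sqrt(7527 + 240) = sqrt(7767) = 3*sqrt(863)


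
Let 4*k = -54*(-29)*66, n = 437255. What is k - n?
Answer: -411416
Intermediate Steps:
k = 25839 (k = (-54*(-29)*66)/4 = (1566*66)/4 = (¼)*103356 = 25839)
k - n = 25839 - 1*437255 = 25839 - 437255 = -411416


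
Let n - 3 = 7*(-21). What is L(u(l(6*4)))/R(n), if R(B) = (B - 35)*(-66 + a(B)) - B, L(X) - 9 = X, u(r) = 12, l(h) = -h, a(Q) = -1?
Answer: 21/12137 ≈ 0.0017302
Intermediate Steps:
L(X) = 9 + X
n = -144 (n = 3 + 7*(-21) = 3 - 147 = -144)
R(B) = 2345 - 68*B (R(B) = (B - 35)*(-66 - 1) - B = (-35 + B)*(-67) - B = (2345 - 67*B) - B = 2345 - 68*B)
L(u(l(6*4)))/R(n) = (9 + 12)/(2345 - 68*(-144)) = 21/(2345 + 9792) = 21/12137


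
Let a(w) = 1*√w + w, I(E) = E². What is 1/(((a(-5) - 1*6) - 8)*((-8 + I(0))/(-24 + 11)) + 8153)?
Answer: 1375881/11201470889 - 104*I*√5/11201470889 ≈ 0.00012283 - 2.0761e-8*I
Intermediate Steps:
a(w) = w + √w (a(w) = √w + w = w + √w)
1/(((a(-5) - 1*6) - 8)*((-8 + I(0))/(-24 + 11)) + 8153) = 1/((((-5 + √(-5)) - 1*6) - 8)*((-8 + 0²)/(-24 + 11)) + 8153) = 1/((((-5 + I*√5) - 6) - 8)*((-8 + 0)/(-13)) + 8153) = 1/(((-11 + I*√5) - 8)*(-8*(-1/13)) + 8153) = 1/((-19 + I*√5)*(8/13) + 8153) = 1/((-152/13 + 8*I*√5/13) + 8153) = 1/(105837/13 + 8*I*√5/13)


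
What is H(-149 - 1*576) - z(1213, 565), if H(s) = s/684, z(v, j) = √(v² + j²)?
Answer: -725/684 - √1790594 ≈ -1339.2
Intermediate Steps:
z(v, j) = √(j² + v²)
H(s) = s/684 (H(s) = s*(1/684) = s/684)
H(-149 - 1*576) - z(1213, 565) = (-149 - 1*576)/684 - √(565² + 1213²) = (-149 - 576)/684 - √(319225 + 1471369) = (1/684)*(-725) - √1790594 = -725/684 - √1790594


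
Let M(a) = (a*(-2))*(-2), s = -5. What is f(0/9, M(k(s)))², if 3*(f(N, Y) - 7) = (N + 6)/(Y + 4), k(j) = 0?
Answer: 225/4 ≈ 56.250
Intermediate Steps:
M(a) = 4*a (M(a) = -2*a*(-2) = 4*a)
f(N, Y) = 7 + (6 + N)/(3*(4 + Y)) (f(N, Y) = 7 + ((N + 6)/(Y + 4))/3 = 7 + ((6 + N)/(4 + Y))/3 = 7 + (6 + N)/(3*(4 + Y)))
f(0/9, M(k(s)))² = ((90 + 0/9 + 21*(4*0))/(3*(4 + 4*0)))² = ((90 + 0*(⅑) + 21*0)/(3*(4 + 0)))² = ((⅓)*(90 + 0 + 0)/4)² = ((⅓)*(¼)*90)² = (15/2)² = 225/4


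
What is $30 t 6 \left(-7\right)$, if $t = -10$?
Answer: $12600$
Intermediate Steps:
$30 t 6 \left(-7\right) = 30 \left(-10\right) 6 \left(-7\right) = \left(-300\right) \left(-42\right) = 12600$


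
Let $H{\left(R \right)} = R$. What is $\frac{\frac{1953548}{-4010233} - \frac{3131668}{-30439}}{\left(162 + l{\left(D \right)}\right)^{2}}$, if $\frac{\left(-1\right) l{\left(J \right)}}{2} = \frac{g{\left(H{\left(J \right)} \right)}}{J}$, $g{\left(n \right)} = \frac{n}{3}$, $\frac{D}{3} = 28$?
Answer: $\frac{7030830549978}{1787190008163967} \approx 0.003934$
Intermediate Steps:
$D = 84$ ($D = 3 \cdot 28 = 84$)
$g{\left(n \right)} = \frac{n}{3}$ ($g{\left(n \right)} = n \frac{1}{3} = \frac{n}{3}$)
$l{\left(J \right)} = - \frac{2}{3}$ ($l{\left(J \right)} = - 2 \frac{\frac{1}{3} J}{J} = \left(-2\right) \frac{1}{3} = - \frac{2}{3}$)
$\frac{\frac{1953548}{-4010233} - \frac{3131668}{-30439}}{\left(162 + l{\left(D \right)}\right)^{2}} = \frac{\frac{1953548}{-4010233} - \frac{3131668}{-30439}}{\left(162 - \frac{2}{3}\right)^{2}} = \frac{1953548 \left(- \frac{1}{4010233}\right) - - \frac{3131668}{30439}}{\left(\frac{484}{3}\right)^{2}} = \frac{- \frac{1953548}{4010233} + \frac{3131668}{30439}}{\frac{234256}{9}} = \frac{12499254311072}{122067482287} \cdot \frac{9}{234256} = \frac{7030830549978}{1787190008163967}$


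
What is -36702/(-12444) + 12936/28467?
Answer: 66987301/19680186 ≈ 3.4038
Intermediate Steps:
-36702/(-12444) + 12936/28467 = -36702*(-1/12444) + 12936*(1/28467) = 6117/2074 + 4312/9489 = 66987301/19680186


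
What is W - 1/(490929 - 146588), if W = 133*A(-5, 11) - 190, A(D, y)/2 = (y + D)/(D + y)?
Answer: 26169915/344341 ≈ 76.000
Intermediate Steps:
A(D, y) = 2 (A(D, y) = 2*((y + D)/(D + y)) = 2*((D + y)/(D + y)) = 2*1 = 2)
W = 76 (W = 133*2 - 190 = 266 - 190 = 76)
W - 1/(490929 - 146588) = 76 - 1/(490929 - 146588) = 76 - 1/344341 = 26169915/344341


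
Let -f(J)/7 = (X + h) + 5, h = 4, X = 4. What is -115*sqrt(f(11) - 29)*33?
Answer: -7590*I*sqrt(30) ≈ -41572.0*I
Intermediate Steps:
f(J) = -91 (f(J) = -7*((4 + 4) + 5) = -7*(8 + 5) = -7*13 = -91)
-115*sqrt(f(11) - 29)*33 = -115*sqrt(-91 - 29)*33 = -230*I*sqrt(30)*33 = -7590*I*sqrt(30)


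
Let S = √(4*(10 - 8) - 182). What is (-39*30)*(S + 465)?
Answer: -544050 - 1170*I*√174 ≈ -5.4405e+5 - 15433.0*I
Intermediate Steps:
S = I*√174 (S = √(4*2 - 182) = √(8 - 182) = √(-174) = I*√174 ≈ 13.191*I)
(-39*30)*(S + 465) = (-39*30)*(I*√174 + 465) = -1170*(465 + I*√174) = -544050 - 1170*I*√174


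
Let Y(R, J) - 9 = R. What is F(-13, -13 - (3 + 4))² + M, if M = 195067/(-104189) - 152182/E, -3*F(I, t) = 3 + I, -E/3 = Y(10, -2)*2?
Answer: 23948138240/17816319 ≈ 1344.2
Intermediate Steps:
Y(R, J) = 9 + R
E = -114 (E = -3*(9 + 10)*2 = -57*2 = -3*38 = -114)
F(I, t) = -1 - I/3 (F(I, t) = -(3 + I)/3 = -1 - I/3)
M = 7916726380/5938773 (M = 195067/(-104189) - 152182/(-114) = 195067*(-1/104189) - 152182*(-1/114) = -195067/104189 + 76091/57 = 7916726380/5938773 ≈ 1333.1)
F(-13, -13 - (3 + 4))² + M = (-1 - ⅓*(-13))² + 7916726380/5938773 = (-1 + 13/3)² + 7916726380/5938773 = (10/3)² + 7916726380/5938773 = 100/9 + 7916726380/5938773 = 23948138240/17816319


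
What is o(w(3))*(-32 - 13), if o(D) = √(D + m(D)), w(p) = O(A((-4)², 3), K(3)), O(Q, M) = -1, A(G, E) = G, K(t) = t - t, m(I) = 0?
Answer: -45*I ≈ -45.0*I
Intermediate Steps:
K(t) = 0
w(p) = -1
o(D) = √D (o(D) = √(D + 0) = √D)
o(w(3))*(-32 - 13) = √(-1)*(-32 - 13) = I*(-45) = -45*I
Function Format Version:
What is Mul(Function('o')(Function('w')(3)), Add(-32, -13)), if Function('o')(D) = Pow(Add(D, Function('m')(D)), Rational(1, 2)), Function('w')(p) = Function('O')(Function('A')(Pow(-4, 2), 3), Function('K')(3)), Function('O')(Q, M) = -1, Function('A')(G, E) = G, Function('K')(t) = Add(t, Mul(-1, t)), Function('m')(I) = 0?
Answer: Mul(-45, I) ≈ Mul(-45.000, I)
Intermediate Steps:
Function('K')(t) = 0
Function('w')(p) = -1
Function('o')(D) = Pow(D, Rational(1, 2)) (Function('o')(D) = Pow(Add(D, 0), Rational(1, 2)) = Pow(D, Rational(1, 2)))
Mul(Function('o')(Function('w')(3)), Add(-32, -13)) = Mul(Pow(-1, Rational(1, 2)), Add(-32, -13)) = Mul(I, -45) = Mul(-45, I)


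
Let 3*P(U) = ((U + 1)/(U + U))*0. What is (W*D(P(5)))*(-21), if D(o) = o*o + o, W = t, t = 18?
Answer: 0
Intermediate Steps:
P(U) = 0 (P(U) = (((U + 1)/(U + U))*0)/3 = (((1 + U)/((2*U)))*0)/3 = (((1 + U)*(1/(2*U)))*0)/3 = (((1 + U)/(2*U))*0)/3 = (1/3)*0 = 0)
W = 18
D(o) = o + o**2 (D(o) = o**2 + o = o + o**2)
(W*D(P(5)))*(-21) = (18*(0*(1 + 0)))*(-21) = (18*(0*1))*(-21) = (18*0)*(-21) = 0*(-21) = 0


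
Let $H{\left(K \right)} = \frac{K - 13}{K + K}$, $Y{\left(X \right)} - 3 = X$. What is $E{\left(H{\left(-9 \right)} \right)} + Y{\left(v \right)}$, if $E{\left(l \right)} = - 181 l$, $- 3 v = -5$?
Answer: $- \frac{1949}{9} \approx -216.56$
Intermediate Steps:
$v = \frac{5}{3}$ ($v = \left(- \frac{1}{3}\right) \left(-5\right) = \frac{5}{3} \approx 1.6667$)
$Y{\left(X \right)} = 3 + X$
$H{\left(K \right)} = \frac{-13 + K}{2 K}$
$E{\left(H{\left(-9 \right)} \right)} + Y{\left(v \right)} = - 181 \frac{-13 - 9}{2 \left(-9\right)} + \left(3 + \frac{5}{3}\right) = - 181 \cdot \frac{1}{2} \left(- \frac{1}{9}\right) \left(-22\right) + \frac{14}{3} = \left(-181\right) \frac{11}{9} + \frac{14}{3} = - \frac{1991}{9} + \frac{14}{3} = - \frac{1949}{9}$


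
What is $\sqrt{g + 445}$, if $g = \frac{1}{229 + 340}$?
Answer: $\frac{9 \sqrt{1778694}}{569} \approx 21.095$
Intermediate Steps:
$g = \frac{1}{569} \approx 0.0017575$
$\sqrt{g + 445} = \sqrt{\frac{1}{569} + 445} = \sqrt{\frac{253206}{569}} = \frac{9 \sqrt{1778694}}{569}$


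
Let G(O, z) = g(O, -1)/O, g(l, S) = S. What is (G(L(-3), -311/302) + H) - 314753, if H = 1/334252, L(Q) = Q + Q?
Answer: -315620292139/1002756 ≈ -3.1475e+5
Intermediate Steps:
L(Q) = 2*Q
H = 1/334252 ≈ 2.9918e-6
G(O, z) = -1/O
(G(L(-3), -311/302) + H) - 314753 = (-1/(2*(-3)) + 1/334252) - 314753 = (-1/(-6) + 1/334252) - 314753 = (-1*(-⅙) + 1/334252) - 314753 = (⅙ + 1/334252) - 314753 = 167129/1002756 - 314753 = -315620292139/1002756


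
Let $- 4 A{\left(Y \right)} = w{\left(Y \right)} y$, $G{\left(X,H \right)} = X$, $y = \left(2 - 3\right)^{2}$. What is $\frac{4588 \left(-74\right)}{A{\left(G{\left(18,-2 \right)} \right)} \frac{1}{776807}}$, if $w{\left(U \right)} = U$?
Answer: $\frac{527470596368}{9} \approx 5.8608 \cdot 10^{10}$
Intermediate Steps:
$y = 1$ ($y = \left(-1\right)^{2} = 1$)
$A{\left(Y \right)} = - \frac{Y}{4}$ ($A{\left(Y \right)} = - \frac{Y 1}{4} = - \frac{Y}{4}$)
$\frac{4588 \left(-74\right)}{A{\left(G{\left(18,-2 \right)} \right)} \frac{1}{776807}} = \frac{4588 \left(-74\right)}{\left(- \frac{1}{4}\right) 18 \cdot \frac{1}{776807}} = - \frac{339512}{\left(- \frac{9}{2}\right) \frac{1}{776807}} = - \frac{339512}{- \frac{9}{1553614}} = \left(-339512\right) \left(- \frac{1553614}{9}\right) = \frac{527470596368}{9}$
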